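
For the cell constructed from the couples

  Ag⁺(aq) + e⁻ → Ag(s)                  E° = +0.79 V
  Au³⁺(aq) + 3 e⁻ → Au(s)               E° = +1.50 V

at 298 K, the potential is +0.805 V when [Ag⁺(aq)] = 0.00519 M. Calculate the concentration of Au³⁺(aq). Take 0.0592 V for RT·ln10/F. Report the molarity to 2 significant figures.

0.0091 M

Au³⁺/Au is the cathode (higher E°); E°cell = +1.50 − (+0.79) = +0.71 V with n = 3.
Since E = E° − (0.0592/n)·log Q, log Q = n(E° − E)/0.0592 = −4.814.
Balancing electrons gives Au³⁺(aq) + 3 Ag(s) → Au(s) + 3 Ag⁺(aq); thus Q = [Ag⁺(aq)]^3 / [Au³⁺(aq)].
Substituting the known concentrations and solving, log [Au³⁺(aq)] = −2.040 and [Au³⁺(aq)] = 0.0091 M.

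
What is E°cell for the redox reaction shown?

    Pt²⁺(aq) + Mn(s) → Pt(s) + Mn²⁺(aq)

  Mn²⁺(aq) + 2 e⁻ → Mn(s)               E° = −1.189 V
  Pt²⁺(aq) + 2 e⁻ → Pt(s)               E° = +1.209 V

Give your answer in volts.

In the reaction as written, Pt²⁺(aq) is reduced (cathode) and Mn²⁺(aq) is produced by oxidation at the anode.
E°cell = E°(cathode) − E°(anode) = +1.209 − (−1.189) = +2.398 V.
The positive value indicates the reaction is spontaneous as written.

+2.398 V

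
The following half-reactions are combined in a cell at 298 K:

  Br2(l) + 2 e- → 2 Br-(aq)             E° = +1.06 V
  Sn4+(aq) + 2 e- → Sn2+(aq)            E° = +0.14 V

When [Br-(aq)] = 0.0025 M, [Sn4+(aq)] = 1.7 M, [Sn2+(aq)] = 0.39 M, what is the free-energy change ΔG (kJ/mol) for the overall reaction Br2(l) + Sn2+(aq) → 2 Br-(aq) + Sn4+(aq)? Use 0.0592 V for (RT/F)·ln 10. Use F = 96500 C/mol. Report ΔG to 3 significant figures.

The standard cell potential is +1.06 − (+0.14) = +0.92 V, with n = 2 electrons in the balanced equation.
The reaction quotient is ([Br-(aq)]^2·[Sn4+(aq)]) / [Sn2+(aq)] = 2.72×10^−5; by Nernst, E = +0.92 − (0.0592/2)(−4.565) = +1.0551 V.
Then ΔG = −nFE = −2 × 96500 × +1.0551 J/mol = −204 kJ/mol.

−204 kJ/mol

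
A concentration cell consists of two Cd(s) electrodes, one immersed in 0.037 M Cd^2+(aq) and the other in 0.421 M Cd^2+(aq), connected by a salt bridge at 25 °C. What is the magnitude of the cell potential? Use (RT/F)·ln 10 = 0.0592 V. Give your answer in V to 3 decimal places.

0.031 V

For a concentration cell E°cell = 0, since both electrodes use the same couple.
The compartment with the higher Cd^2+(aq) concentration (0.421 M) acts as the cathode; ions are reduced there and produced at the dilute (0.037 M) anode.
With n = 2, Ecell = −(0.0592/2)·log([dilute]/[conc]) = −(0.0592/2)·log(0.037/0.421) = +0.031 V.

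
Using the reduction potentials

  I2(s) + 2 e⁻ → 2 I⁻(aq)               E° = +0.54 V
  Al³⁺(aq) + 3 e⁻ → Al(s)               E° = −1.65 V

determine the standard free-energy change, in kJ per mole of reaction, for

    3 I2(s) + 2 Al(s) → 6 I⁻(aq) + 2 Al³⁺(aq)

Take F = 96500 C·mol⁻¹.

In the reaction as written I2(s) is reduced, so the I₂/I⁻ couple is the cathode and Al³⁺/Al is the anode.
E°cell = +0.54 − (−1.65) = +2.19 V; balancing electrons gives n = 6.
ΔG° = −nFE°cell = −(6)(96500)(+2.19) J/mol = −1268 kJ/mol.

−1268 kJ/mol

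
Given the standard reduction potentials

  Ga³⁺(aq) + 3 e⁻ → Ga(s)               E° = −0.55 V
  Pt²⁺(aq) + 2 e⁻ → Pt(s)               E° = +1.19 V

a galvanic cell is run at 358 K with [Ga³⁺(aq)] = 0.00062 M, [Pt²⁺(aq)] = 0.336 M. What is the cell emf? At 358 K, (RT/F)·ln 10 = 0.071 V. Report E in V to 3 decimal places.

The Pt²⁺/Pt couple has the more positive E°, so it is the cathode; Ga³⁺/Ga is the anode.
The standard potential is +1.19 − (−0.55) = +1.74 V and the balanced reaction transfers n = 6 electrons.
Balancing gives 3 Pt²⁺(aq) + 2 Ga(s) → 3 Pt(s) + 2 Ga³⁺(aq); hence Q = [Ga³⁺(aq)]^2 / [Pt²⁺(aq)]^3 = 1.01×10^−5 (log Q = −4.994).
By the Nernst equation, E = +1.74 − (0.071/6)·(−4.994) = +1.799 V.

+1.799 V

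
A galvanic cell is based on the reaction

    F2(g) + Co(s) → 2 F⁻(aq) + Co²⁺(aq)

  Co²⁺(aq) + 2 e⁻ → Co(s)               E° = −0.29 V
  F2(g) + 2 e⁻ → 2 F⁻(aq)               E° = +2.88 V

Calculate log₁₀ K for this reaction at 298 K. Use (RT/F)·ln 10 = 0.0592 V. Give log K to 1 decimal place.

log K = 107.1

The F₂/F⁻ couple is reduced (cathode); E°cell = +2.88 − (−0.29) = +3.17 V with n = 2.
At equilibrium E = 0, so log K = nE°cell / 0.0592 = (2)(+3.17) / 0.0592 = 107.1.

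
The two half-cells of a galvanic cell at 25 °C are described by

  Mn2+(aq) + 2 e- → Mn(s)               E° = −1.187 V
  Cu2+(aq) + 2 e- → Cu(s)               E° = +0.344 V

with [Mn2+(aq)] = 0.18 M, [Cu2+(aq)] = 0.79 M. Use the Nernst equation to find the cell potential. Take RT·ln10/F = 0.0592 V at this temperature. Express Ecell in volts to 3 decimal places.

+1.550 V

Cu²⁺/Cu is reduced (cathode, E° = +0.344 V) and Mn²⁺/Mn is oxidized (anode).
E°cell = +0.344 − (−1.187) = +1.531 V, with n = 2 electrons transferred.
The balanced reaction is Cu2+(aq) + Mn(s) → Cu(s) + Mn2+(aq), so Q = [Mn2+(aq)] / [Cu2+(aq)] = 0.228 and log Q = −0.642.
By the Nernst equation, E = +1.531 − (0.0592/2)·(−0.642) = +1.550 V.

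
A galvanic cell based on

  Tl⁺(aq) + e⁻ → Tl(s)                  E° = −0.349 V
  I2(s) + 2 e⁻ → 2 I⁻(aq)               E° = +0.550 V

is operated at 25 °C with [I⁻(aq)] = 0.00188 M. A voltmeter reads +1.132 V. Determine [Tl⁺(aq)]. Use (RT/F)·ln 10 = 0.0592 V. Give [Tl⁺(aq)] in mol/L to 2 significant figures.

I₂/I⁻ is the cathode (higher E°); E°cell = +0.550 − (−0.349) = +0.899 V with n = 2.
From the Nernst equation, log Q = n(E° − E)/0.0592 = 2·(+0.899 − (+1.132))/0.0592 = −7.872.
For I2(s) + 2 Tl(s) → 2 I⁻(aq) + 2 Tl⁺(aq), the reaction quotient is Q = [I⁻(aq)]^2·[Tl⁺(aq)]^2.
Isolating [Tl⁺(aq)] in Q = 10^{−7.872} yields log [Tl⁺(aq)] = −1.210, i.e. 0.062 M.

0.062 M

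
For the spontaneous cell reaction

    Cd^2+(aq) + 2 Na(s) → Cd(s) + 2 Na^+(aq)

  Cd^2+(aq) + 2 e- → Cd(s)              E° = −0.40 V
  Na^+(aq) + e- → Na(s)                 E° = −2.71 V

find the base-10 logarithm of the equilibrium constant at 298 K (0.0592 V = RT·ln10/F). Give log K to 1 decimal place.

log K = 78.0

The Cd²⁺/Cd couple is reduced (cathode); E°cell = −0.40 − (−2.71) = +2.31 V with n = 2.
At equilibrium E = 0, so log K = nE°cell / 0.0592 = (2)(+2.31) / 0.0592 = 78.0.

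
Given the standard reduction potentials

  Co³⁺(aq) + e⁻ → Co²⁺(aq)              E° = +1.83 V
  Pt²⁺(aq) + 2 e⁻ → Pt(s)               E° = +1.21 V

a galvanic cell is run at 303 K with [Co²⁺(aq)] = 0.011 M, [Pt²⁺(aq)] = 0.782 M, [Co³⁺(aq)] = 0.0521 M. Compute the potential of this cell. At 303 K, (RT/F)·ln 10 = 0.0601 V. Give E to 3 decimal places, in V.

Co³⁺/Co²⁺ is reduced (cathode, E° = +1.83 V) and Pt²⁺/Pt is oxidized (anode).
E°cell = +1.83 − (+1.21) = +0.62 V, with n = 2 electrons transferred.
The balanced reaction is 2 Co³⁺(aq) + Pt(s) → 2 Co²⁺(aq) + Pt²⁺(aq), so Q = ([Co²⁺(aq)]^2·[Pt²⁺(aq)]) / [Co³⁺(aq)]^2 = 0.0349 and log Q = −1.458.
Applying E = E° − (RT ln10/nF)·log Q gives +0.62 − (0.0601/2)(−1.458) = +0.664 V.

+0.664 V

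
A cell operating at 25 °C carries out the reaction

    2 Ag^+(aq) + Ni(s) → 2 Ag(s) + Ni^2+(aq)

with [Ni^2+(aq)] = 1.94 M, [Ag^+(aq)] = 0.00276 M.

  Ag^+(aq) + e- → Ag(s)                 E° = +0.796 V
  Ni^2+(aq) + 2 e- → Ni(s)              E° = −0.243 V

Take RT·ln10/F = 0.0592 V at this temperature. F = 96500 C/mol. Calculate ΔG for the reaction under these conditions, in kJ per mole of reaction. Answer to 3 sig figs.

−170 kJ/mol

The standard cell potential is +0.796 − (−0.243) = +1.039 V, with n = 2 electrons in the balanced equation.
Q = [Ni^2+(aq)] / [Ag^+(aq)]^2 = 2.55×10^5, so log Q = 5.406 and E = +1.039 − (0.0592/2)(5.406) = +0.8790 V.
ΔG = −nFE = −(2)(96500)(+0.8790) J/mol = −170 kJ/mol.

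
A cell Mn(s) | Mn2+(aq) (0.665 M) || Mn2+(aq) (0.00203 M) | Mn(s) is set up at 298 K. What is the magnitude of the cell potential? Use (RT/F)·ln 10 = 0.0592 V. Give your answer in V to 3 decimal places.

0.074 V

For a concentration cell E°cell = 0, since both electrodes use the same couple.
The compartment with the higher Mn2+(aq) concentration (0.665 M) acts as the cathode; ions are reduced there and produced at the dilute (0.00203 M) anode.
With n = 2, Ecell = −(0.0592/2)·log([dilute]/[conc]) = −(0.0592/2)·log(0.00203/0.665) = +0.074 V.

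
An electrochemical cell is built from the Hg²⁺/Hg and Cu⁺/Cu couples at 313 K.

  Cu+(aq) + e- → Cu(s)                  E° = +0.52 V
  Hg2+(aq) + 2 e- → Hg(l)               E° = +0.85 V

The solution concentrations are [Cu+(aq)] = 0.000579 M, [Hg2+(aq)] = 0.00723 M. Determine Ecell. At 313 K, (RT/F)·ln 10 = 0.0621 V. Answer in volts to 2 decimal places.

Since E°(Hg²⁺/Hg) > E°(Cu⁺/Cu), Hg²⁺/Hg serves as the cathode.
E°cell = +0.85 − (+0.52) = +0.33 V, with n = 2 electrons transferred.
The balanced reaction is Hg2+(aq) + 2 Cu(s) → Hg(l) + 2 Cu+(aq), so Q = [Cu+(aq)]^2 / [Hg2+(aq)] = 4.64×10^−5 and log Q = −4.334.
E = E° − (0.0621/n)·log Q = +0.33 − (0.0621/2)(−4.334) = +0.46 V.

+0.46 V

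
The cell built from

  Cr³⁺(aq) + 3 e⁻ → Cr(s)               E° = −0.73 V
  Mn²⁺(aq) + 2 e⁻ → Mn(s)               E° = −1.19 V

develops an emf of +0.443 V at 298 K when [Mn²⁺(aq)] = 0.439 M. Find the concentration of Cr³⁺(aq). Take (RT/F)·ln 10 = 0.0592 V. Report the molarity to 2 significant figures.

With Cr³⁺/Cr at the cathode and Mn²⁺/Mn at the anode, E°cell = −0.73 − (−1.19) = +0.46 V (n = 6).
Rearranging E = E° − (0.0592/n)·log Q gives log Q = 6(+0.46 − (+0.443))/0.0592 = 1.723.
For 2 Cr³⁺(aq) + 3 Mn(s) → 2 Cr(s) + 3 Mn²⁺(aq), the reaction quotient is Q = [Mn²⁺(aq)]^3 / [Cr³⁺(aq)]^2.
Solving for the unknown gives log [Cr³⁺(aq)] = −1.398, so [Cr³⁺(aq)] ≈ 0.040 M.

0.040 M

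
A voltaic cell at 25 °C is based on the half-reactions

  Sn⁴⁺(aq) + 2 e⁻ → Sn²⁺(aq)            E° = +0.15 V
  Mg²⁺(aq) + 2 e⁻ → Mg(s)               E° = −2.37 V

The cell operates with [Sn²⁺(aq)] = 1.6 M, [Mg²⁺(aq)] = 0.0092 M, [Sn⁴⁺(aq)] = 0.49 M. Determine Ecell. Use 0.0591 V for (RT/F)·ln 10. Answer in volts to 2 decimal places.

+2.56 V

Sn⁴⁺/Sn²⁺ is reduced (cathode, E° = +0.15 V) and Mg²⁺/Mg is oxidized (anode).
E°cell = E°cat − E°an = +0.15 − (−2.37) = +2.52 V; n = 2.
For the overall reaction Sn⁴⁺(aq) + Mg(s) → Sn²⁺(aq) + Mg²⁺(aq), Q = ([Sn²⁺(aq)]·[Mg²⁺(aq)]) / [Sn⁴⁺(aq)] = 0.03, giving log Q = −1.522.
Applying E = E° − (RT ln10/nF)·log Q gives +2.52 − (0.0591/2)(−1.522) = +2.56 V.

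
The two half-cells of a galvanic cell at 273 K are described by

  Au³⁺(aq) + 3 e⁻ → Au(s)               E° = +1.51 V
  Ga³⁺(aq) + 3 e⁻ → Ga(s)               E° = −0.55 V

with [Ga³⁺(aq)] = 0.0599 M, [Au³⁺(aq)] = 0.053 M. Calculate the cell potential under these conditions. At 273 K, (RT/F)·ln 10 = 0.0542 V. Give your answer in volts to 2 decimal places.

+2.06 V

Au³⁺/Au is reduced (cathode, E° = +1.51 V) and Ga³⁺/Ga is oxidized (anode).
E°cell = +1.51 − (−0.55) = +2.06 V, with n = 3 electrons transferred.
Balancing gives Au³⁺(aq) + Ga(s) → Au(s) + Ga³⁺(aq); hence Q = [Ga³⁺(aq)] / [Au³⁺(aq)] = 1.13 (log Q = 0.053).
Applying E = E° − (RT ln10/nF)·log Q gives +2.06 − (0.0542/3)(0.053) = +2.06 V.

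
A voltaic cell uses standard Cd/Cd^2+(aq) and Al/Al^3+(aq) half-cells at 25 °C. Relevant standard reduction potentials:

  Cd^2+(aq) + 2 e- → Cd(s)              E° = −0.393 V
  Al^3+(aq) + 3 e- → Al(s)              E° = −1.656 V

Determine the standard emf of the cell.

+1.263 V

Of the two couples in this cell, the one with the more positive reduction potential is reduced at the cathode: here that is Cd²⁺/Cd (−0.393 V); Al³⁺/Al (−1.656 V) is the anode.
E°cell = E°(cathode) − E°(anode) = −0.393 − (−1.656) = +1.263 V.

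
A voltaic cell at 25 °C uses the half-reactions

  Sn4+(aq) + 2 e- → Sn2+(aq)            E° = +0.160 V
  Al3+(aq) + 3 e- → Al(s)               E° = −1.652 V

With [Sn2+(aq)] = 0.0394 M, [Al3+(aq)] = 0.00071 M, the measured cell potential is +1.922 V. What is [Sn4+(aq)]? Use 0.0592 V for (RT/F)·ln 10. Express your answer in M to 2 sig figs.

Sn⁴⁺/Sn²⁺ is the cathode (higher E°); E°cell = +0.160 − (−1.652) = +1.812 V with n = 6.
From the Nernst equation, log Q = n(E° − E)/0.0592 = 6·(+1.812 − (+1.922))/0.0592 = −11.149.
Balancing electrons gives 3 Sn4+(aq) + 2 Al(s) → 3 Sn2+(aq) + 2 Al3+(aq); thus Q = ([Sn2+(aq)]^3·[Al3+(aq)]^2) / [Sn4+(aq)]^3.
Isolating [Sn4+(aq)] in Q = 10^{−11.149} yields log [Sn4+(aq)] = 0.213, i.e. 1.6 M.

1.6 M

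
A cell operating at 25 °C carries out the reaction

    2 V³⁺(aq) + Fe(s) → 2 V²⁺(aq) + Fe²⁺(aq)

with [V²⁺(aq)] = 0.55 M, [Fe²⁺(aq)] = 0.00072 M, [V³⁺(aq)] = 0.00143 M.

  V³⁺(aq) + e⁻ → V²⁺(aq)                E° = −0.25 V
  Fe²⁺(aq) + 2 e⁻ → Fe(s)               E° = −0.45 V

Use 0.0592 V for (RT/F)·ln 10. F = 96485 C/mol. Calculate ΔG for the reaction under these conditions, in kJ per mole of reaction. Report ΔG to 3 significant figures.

−27.0 kJ/mol

E°cell = −0.25 − (−0.45) = +0.20 V; the balanced reaction transfers n = 2 electrons.
The reaction quotient is ([V²⁺(aq)]^2·[Fe²⁺(aq)]) / [V³⁺(aq)]^2 = 107; by Nernst, E = +0.20 − (0.0592/2)(2.027) = +0.1400 V.
Then ΔG = −nFE = −2 × 96485 × +0.1400 J/mol = −27.0 kJ/mol.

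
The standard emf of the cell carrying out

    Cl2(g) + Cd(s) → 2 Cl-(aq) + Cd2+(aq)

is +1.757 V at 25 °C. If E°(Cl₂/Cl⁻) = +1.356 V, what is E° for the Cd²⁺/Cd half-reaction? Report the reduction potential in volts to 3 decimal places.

−0.401 V

In the reaction as written the Cl₂/Cl⁻ couple is reduced (cathode) and Cd²⁺/Cd is oxidized (anode), so E°cell = E°(Cl₂/Cl⁻) − E°(Cd²⁺/Cd).
E°(Cd²⁺/Cd) = E°(cathode) − E°cell = +1.356 − (+1.757) = −0.401 V.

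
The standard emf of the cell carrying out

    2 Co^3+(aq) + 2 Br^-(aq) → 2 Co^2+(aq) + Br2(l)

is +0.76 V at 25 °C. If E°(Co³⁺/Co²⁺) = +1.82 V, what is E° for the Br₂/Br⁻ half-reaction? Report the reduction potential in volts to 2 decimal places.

+1.06 V

In the reaction as written the Co³⁺/Co²⁺ couple is reduced (cathode) and Br₂/Br⁻ is oxidized (anode), so E°cell = E°(Co³⁺/Co²⁺) − E°(Br₂/Br⁻).
E°(Br₂/Br⁻) = E°(cathode) − E°cell = +1.82 − (+0.76) = +1.06 V.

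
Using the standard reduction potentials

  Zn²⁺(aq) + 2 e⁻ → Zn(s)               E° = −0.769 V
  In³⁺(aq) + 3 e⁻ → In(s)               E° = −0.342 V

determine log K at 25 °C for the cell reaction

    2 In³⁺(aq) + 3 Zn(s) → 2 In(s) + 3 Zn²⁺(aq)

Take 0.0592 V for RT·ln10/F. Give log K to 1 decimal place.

The In³⁺/In couple is reduced (cathode); E°cell = −0.342 − (−0.769) = +0.427 V with n = 6.
At equilibrium E = 0, so log K = nE°cell / 0.0592 = (6)(+0.427) / 0.0592 = 43.3.

log K = 43.3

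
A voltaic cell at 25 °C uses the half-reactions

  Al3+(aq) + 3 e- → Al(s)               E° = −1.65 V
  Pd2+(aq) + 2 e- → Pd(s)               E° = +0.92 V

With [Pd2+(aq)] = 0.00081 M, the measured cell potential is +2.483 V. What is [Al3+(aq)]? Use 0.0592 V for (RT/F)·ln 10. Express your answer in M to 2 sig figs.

The Pd²⁺/Pd couple has the larger reduction potential, so it is the cathode: E°cell = +0.92 − (−1.65) = +2.57 V and n = 6.
Since E = E° − (0.0592/n)·log Q, log Q = n(E° − E)/0.0592 = 8.818.
Balancing electrons gives 3 Pd2+(aq) + 2 Al(s) → 3 Pd(s) + 2 Al3+(aq); thus Q = [Al3+(aq)]^2 / [Pd2+(aq)]^3.
Substituting the known concentrations and solving, log [Al3+(aq)] = −0.228 and [Al3+(aq)] = 0.59 M.

0.59 M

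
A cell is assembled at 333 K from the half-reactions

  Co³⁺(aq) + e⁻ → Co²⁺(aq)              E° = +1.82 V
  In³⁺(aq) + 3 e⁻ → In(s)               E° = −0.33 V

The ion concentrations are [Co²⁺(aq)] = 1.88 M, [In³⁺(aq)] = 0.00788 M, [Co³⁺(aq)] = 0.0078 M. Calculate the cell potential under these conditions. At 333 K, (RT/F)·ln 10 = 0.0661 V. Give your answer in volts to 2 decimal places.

Co³⁺/Co²⁺ is reduced (cathode, E° = +1.82 V) and In³⁺/In is oxidized (anode).
The standard potential is +1.82 − (−0.33) = +2.15 V and the balanced reaction transfers n = 3 electrons.
The balanced reaction is 3 Co³⁺(aq) + In(s) → 3 Co²⁺(aq) + In³⁺(aq), so Q = ([Co²⁺(aq)]^3·[In³⁺(aq)]) / [Co³⁺(aq)]^3 = 1.1×10^5 and log Q = 5.043.
By the Nernst equation, E = +2.15 − (0.0661/3)·(5.043) = +2.04 V.

+2.04 V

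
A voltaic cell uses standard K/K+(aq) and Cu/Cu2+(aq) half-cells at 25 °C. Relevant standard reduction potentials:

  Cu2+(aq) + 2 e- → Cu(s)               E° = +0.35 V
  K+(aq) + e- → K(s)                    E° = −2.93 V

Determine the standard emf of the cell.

Of the two couples in this cell, the one with the more positive reduction potential is reduced at the cathode: here that is Cu²⁺/Cu (+0.35 V); K⁺/K (−2.93 V) is the anode.
E°cell = E°(cathode) − E°(anode) = +0.35 − (−2.93) = +3.28 V.

+3.28 V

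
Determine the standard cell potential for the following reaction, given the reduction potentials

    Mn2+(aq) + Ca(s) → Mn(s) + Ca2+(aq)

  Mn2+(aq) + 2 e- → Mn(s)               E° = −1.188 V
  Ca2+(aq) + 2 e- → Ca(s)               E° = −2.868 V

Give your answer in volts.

In the reaction as written, Mn2+(aq) is reduced (cathode) and Ca2+(aq) is produced by oxidation at the anode.
E°cell = E°(cathode) − E°(anode) = −1.188 − (−2.868) = +1.680 V.

+1.680 V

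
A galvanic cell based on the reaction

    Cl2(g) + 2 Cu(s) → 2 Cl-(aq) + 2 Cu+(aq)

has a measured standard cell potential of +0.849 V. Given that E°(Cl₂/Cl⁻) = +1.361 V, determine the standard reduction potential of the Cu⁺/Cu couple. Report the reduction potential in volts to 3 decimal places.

In the reaction as written the Cl₂/Cl⁻ couple is reduced (cathode) and Cu⁺/Cu is oxidized (anode), so E°cell = E°(Cl₂/Cl⁻) − E°(Cu⁺/Cu).
E°(Cu⁺/Cu) = E°(cathode) − E°cell = +1.361 − (+0.849) = +0.512 V.

+0.512 V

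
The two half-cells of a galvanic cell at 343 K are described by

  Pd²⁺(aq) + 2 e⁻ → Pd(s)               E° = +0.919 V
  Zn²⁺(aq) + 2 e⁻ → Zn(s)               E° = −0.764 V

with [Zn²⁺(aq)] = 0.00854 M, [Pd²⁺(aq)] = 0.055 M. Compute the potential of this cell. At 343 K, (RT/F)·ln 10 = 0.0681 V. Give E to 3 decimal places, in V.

Since E°(Pd²⁺/Pd) > E°(Zn²⁺/Zn), Pd²⁺/Pd serves as the cathode.
E°cell = +0.919 − (−0.764) = +1.683 V, with n = 2 electrons transferred.
Balancing gives Pd²⁺(aq) + Zn(s) → Pd(s) + Zn²⁺(aq); hence Q = [Zn²⁺(aq)] / [Pd²⁺(aq)] = 0.155 (log Q = −0.809).
Applying E = E° − (RT ln10/nF)·log Q gives +1.683 − (0.0681/2)(−0.809) = +1.711 V.

+1.711 V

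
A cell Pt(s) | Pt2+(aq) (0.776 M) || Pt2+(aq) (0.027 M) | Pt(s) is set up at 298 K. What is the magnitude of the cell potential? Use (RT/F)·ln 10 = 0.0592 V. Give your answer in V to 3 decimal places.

For a concentration cell E°cell = 0, since both electrodes use the same couple.
The compartment with the higher Pt2+(aq) concentration (0.776 M) acts as the cathode; ions are reduced there and produced at the dilute (0.027 M) anode.
With n = 2, Ecell = −(0.0592/2)·log([dilute]/[conc]) = −(0.0592/2)·log(0.027/0.776) = +0.043 V.

0.043 V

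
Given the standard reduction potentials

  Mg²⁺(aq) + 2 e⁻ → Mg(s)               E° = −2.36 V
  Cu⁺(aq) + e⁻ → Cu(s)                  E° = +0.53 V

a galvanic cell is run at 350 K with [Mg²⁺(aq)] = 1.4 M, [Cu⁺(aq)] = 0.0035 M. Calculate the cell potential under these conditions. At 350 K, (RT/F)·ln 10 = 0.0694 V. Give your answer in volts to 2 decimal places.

The Cu⁺/Cu couple has the more positive E°, so it is the cathode; Mg²⁺/Mg is the anode.
E°cell = +0.53 − (−2.36) = +2.89 V, with n = 2 electrons transferred.
The balanced reaction is 2 Cu⁺(aq) + Mg(s) → 2 Cu(s) + Mg²⁺(aq), so Q = [Mg²⁺(aq)] / [Cu⁺(aq)]^2 = 1.14×10^5 and log Q = 5.058.
E = E° − (0.0694/n)·log Q = +2.89 − (0.0694/2)(5.058) = +2.71 V.

+2.71 V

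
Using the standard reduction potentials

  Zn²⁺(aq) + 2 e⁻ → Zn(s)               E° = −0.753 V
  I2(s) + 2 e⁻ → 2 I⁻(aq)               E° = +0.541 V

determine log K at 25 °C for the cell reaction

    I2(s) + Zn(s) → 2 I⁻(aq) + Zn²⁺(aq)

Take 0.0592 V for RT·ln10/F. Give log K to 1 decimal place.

log K = 43.7

The I₂/I⁻ couple is reduced (cathode); E°cell = +0.541 − (−0.753) = +1.294 V with n = 2.
At equilibrium E = 0, so log K = nE°cell / 0.0592 = (2)(+1.294) / 0.0592 = 43.7.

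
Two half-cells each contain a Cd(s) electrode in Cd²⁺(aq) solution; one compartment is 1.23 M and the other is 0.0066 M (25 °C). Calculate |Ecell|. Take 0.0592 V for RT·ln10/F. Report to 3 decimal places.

0.067 V

For a concentration cell E°cell = 0, since both electrodes use the same couple.
The compartment with the higher Cd²⁺(aq) concentration (1.23 M) acts as the cathode; ions are reduced there and produced at the dilute (0.0066 M) anode.
With n = 2, Ecell = −(0.0592/2)·log([dilute]/[conc]) = −(0.0592/2)·log(0.0066/1.23) = +0.067 V.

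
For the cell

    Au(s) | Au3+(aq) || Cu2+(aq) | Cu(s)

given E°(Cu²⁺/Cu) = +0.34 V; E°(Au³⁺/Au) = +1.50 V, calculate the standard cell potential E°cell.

−1.16 V

By convention the left-hand electrode in cell notation is the anode (oxidation) and the right-hand electrode is the cathode (reduction).
E°cell = E°(right) − E°(left) = +0.34 − (+1.50) = −1.16 V.
The negative sign shows that, as written, the cell would require an external voltage to drive the reaction.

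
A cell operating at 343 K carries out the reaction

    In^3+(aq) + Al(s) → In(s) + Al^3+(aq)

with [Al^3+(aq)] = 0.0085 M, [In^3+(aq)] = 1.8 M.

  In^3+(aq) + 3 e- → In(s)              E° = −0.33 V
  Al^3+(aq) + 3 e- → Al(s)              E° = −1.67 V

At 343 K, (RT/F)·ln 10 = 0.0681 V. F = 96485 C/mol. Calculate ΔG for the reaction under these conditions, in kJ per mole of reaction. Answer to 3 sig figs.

The standard cell potential is −0.33 − (−1.67) = +1.34 V, with n = 3 electrons in the balanced equation.
The reaction quotient is [Al^3+(aq)] / [In^3+(aq)] = 0.00472; by Nernst, E = +1.34 − (0.0681/3)(−2.326) = +1.3928 V.
Finally ΔG = −nFE = −(3)(96485 C/mol)(+1.3928 V) = −403 kJ/mol.

−403 kJ/mol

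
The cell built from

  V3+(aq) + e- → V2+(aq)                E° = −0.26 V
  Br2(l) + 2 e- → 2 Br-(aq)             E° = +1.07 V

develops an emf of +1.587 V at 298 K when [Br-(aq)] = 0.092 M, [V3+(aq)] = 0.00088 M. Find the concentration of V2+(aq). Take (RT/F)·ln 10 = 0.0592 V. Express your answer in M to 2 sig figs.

1.8 M

Br₂/Br⁻ is the cathode (higher E°); E°cell = +1.07 − (−0.26) = +1.33 V with n = 2.
Rearranging E = E° − (0.0592/n)·log Q gives log Q = 2(+1.33 − (+1.587))/0.0592 = −8.682.
For Br2(l) + 2 V2+(aq) → 2 Br-(aq) + 2 V3+(aq), the reaction quotient is Q = ([Br-(aq)]^2·[V3+(aq)]^2) / [V2+(aq)]^2.
Substituting the known concentrations and solving, log [V2+(aq)] = 0.249 and [V2+(aq)] = 1.8 M.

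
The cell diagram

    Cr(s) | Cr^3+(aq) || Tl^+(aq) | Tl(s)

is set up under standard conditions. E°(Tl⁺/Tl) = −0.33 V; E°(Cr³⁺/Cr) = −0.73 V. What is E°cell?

By convention the left-hand electrode in cell notation is the anode (oxidation) and the right-hand electrode is the cathode (reduction).
E°cell = E°(right) − E°(left) = −0.33 − (−0.73) = +0.40 V.

+0.40 V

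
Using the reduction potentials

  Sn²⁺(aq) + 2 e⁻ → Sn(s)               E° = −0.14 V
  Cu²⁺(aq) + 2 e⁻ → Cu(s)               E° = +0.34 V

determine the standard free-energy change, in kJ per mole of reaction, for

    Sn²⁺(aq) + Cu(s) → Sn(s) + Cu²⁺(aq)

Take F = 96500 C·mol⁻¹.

+92.6 kJ/mol

In the reaction as written Sn²⁺(aq) is reduced, so the Sn²⁺/Sn couple is the cathode and Cu²⁺/Cu is the anode.
E°cell = −0.14 − (+0.34) = −0.48 V; balancing electrons gives n = 2.
ΔG° = −nFE°cell = −(2)(96500)(−0.48) J/mol = +92.6 kJ/mol.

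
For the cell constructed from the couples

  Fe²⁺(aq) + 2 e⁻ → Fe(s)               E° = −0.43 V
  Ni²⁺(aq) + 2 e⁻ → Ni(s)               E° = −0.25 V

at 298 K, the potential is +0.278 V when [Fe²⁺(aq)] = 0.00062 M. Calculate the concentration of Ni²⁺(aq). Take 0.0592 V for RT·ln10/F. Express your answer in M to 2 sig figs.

1.3 M

With Ni²⁺/Ni at the cathode and Fe²⁺/Fe at the anode, E°cell = −0.25 − (−0.43) = +0.18 V (n = 2).
Rearranging E = E° − (0.0592/n)·log Q gives log Q = 2(+0.18 − (+0.278))/0.0592 = −3.311.
Balancing electrons gives Ni²⁺(aq) + Fe(s) → Ni(s) + Fe²⁺(aq); thus Q = [Fe²⁺(aq)] / [Ni²⁺(aq)].
Isolating [Ni²⁺(aq)] in Q = 10^{−3.311} yields log [Ni²⁺(aq)] = 0.103, i.e. 1.3 M.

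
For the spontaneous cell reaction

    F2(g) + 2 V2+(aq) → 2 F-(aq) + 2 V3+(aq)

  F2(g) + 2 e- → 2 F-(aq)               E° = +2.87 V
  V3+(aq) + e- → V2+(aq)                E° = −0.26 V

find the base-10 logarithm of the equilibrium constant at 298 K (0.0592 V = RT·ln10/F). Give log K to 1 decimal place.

The F₂/F⁻ couple is reduced (cathode); E°cell = +2.87 − (−0.26) = +3.13 V with n = 2.
At equilibrium E = 0, so log K = nE°cell / 0.0592 = (2)(+3.13) / 0.0592 = 105.7.

log K = 105.7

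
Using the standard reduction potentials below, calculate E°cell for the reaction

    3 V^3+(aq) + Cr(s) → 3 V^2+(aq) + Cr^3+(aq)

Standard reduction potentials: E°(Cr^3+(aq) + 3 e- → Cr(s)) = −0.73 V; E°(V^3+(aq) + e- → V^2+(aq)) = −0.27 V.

In the reaction as written, V^3+(aq) is reduced (cathode) and Cr^3+(aq) is produced by oxidation at the anode.
E°cell = E°(cathode) − E°(anode) = −0.27 − (−0.73) = +0.46 V.

+0.46 V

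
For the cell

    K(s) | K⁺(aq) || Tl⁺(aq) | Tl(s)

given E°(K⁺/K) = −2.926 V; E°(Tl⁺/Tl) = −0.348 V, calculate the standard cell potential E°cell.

By convention the left-hand electrode in cell notation is the anode (oxidation) and the right-hand electrode is the cathode (reduction).
E°cell = E°(right) − E°(left) = −0.348 − (−2.926) = +2.578 V.

+2.578 V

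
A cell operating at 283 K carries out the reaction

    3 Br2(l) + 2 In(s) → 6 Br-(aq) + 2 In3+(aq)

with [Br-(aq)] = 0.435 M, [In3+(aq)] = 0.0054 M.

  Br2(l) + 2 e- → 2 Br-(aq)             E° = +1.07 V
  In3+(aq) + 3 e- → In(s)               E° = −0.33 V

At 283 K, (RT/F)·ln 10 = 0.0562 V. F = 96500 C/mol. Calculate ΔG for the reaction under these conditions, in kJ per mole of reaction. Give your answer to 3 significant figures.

With Br₂/Br⁻ reduced at the cathode, E°cell = +1.07 − (−0.33) = +1.40 V and n = 6.
Q = [Br-(aq)]^6·[In3+(aq)]^2 = 1.98×10^−7, so log Q = −6.704 and E = +1.40 − (0.0562/6)(−6.704) = +1.4628 V.
Finally ΔG = −nFE = −(6)(96500 C/mol)(+1.4628 V) = −847 kJ/mol.

−847 kJ/mol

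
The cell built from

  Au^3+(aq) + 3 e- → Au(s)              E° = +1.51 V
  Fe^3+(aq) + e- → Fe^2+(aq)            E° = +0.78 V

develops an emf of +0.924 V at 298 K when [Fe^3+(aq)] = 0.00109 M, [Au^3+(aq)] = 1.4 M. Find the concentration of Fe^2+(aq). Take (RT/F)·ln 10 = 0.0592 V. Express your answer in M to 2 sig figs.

1.8 M

The Au³⁺/Au couple has the larger reduction potential, so it is the cathode: E°cell = +1.51 − (+0.78) = +0.73 V and n = 3.
Since E = E° − (0.0592/n)·log Q, log Q = n(E° − E)/0.0592 = −9.831.
The balanced reaction is Au^3+(aq) + 3 Fe^2+(aq) → Au(s) + 3 Fe^3+(aq), so Q = [Fe^3+(aq)]^3 / ([Au^3+(aq)]·[Fe^2+(aq)]^3).
Isolating [Fe^2+(aq)] in Q = 10^{−9.831} yields log [Fe^2+(aq)] = 0.266, i.e. 1.8 M.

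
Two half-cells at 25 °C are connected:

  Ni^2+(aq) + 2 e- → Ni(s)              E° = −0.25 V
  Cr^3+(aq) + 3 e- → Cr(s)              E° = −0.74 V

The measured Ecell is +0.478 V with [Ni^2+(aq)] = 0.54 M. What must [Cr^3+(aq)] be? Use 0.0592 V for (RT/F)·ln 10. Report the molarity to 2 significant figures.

With Ni²⁺/Ni at the cathode and Cr³⁺/Cr at the anode, E°cell = −0.25 − (−0.74) = +0.49 V (n = 6).
Rearranging E = E° − (0.0592/n)·log Q gives log Q = 6(+0.49 − (+0.478))/0.0592 = 1.216.
The balanced reaction is 3 Ni^2+(aq) + 2 Cr(s) → 3 Ni(s) + 2 Cr^3+(aq), so Q = [Cr^3+(aq)]^2 / [Ni^2+(aq)]^3.
Isolating [Cr^3+(aq)] in Q = 10^{1.216} yields log [Cr^3+(aq)] = 0.207, i.e. 1.6 M.

1.6 M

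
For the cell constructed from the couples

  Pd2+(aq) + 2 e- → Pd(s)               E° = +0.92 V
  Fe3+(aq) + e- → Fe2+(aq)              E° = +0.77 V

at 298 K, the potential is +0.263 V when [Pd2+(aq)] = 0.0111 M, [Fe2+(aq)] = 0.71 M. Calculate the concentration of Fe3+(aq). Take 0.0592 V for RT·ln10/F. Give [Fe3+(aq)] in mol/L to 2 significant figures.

With Pd²⁺/Pd at the cathode and Fe³⁺/Fe²⁺ at the anode, E°cell = +0.92 − (+0.77) = +0.15 V (n = 2).
From the Nernst equation, log Q = n(E° − E)/0.0592 = 2·(+0.15 − (+0.263))/0.0592 = −3.818.
Balancing electrons gives Pd2+(aq) + 2 Fe2+(aq) → Pd(s) + 2 Fe3+(aq); thus Q = [Fe3+(aq)]^2 / ([Pd2+(aq)]·[Fe2+(aq)]^2).
Solving for the unknown gives log [Fe3+(aq)] = −3.035, so [Fe3+(aq)] ≈ 0.00092 M.

0.00092 M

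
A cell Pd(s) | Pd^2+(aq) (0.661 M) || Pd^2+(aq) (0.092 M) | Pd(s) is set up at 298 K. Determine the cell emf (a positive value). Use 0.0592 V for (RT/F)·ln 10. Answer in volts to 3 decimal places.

For a concentration cell E°cell = 0, since both electrodes use the same couple.
The compartment with the higher Pd^2+(aq) concentration (0.661 M) acts as the cathode; ions are reduced there and produced at the dilute (0.092 M) anode.
With n = 2, Ecell = −(0.0592/2)·log([dilute]/[conc]) = −(0.0592/2)·log(0.092/0.661) = +0.025 V.

0.025 V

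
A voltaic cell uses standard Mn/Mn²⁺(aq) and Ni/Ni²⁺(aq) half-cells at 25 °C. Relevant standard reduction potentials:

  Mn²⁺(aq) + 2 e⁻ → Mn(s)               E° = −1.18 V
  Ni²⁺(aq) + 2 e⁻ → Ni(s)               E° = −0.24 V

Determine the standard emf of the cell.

Of the two couples in this cell, the one with the more positive reduction potential is reduced at the cathode: here that is Ni²⁺/Ni (−0.24 V); Mn²⁺/Mn (−1.18 V) is the anode.
E°cell = E°(cathode) − E°(anode) = −0.24 − (−1.18) = +0.94 V.

+0.94 V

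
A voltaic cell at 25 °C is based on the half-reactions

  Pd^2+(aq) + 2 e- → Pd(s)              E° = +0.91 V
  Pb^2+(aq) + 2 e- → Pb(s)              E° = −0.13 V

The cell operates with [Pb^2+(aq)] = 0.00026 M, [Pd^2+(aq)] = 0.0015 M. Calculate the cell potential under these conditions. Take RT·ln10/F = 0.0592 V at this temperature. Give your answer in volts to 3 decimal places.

+1.063 V

Since E°(Pd²⁺/Pd) > E°(Pb²⁺/Pb), Pd²⁺/Pd serves as the cathode.
E°cell = E°cat − E°an = +0.91 − (−0.13) = +1.04 V; n = 2.
The balanced reaction is Pd^2+(aq) + Pb(s) → Pd(s) + Pb^2+(aq), so Q = [Pb^2+(aq)] / [Pd^2+(aq)] = 0.173 and log Q = −0.761.
E = E° − (0.0592/n)·log Q = +1.04 − (0.0592/2)(−0.761) = +1.063 V.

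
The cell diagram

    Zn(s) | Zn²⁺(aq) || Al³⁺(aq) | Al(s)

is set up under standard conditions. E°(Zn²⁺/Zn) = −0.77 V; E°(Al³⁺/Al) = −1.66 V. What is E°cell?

By convention the left-hand electrode in cell notation is the anode (oxidation) and the right-hand electrode is the cathode (reduction).
E°cell = E°(right) − E°(left) = −1.66 − (−0.77) = −0.89 V.
The negative sign shows that, as written, the cell would require an external voltage to drive the reaction.

−0.89 V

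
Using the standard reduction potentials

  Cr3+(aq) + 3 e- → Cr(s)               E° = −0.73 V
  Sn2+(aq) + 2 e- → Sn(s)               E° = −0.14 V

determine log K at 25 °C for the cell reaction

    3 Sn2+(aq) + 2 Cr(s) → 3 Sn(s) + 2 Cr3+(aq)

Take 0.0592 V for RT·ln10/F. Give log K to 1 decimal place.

The Sn²⁺/Sn couple is reduced (cathode); E°cell = −0.14 − (−0.73) = +0.59 V with n = 6.
At equilibrium E = 0, so log K = nE°cell / 0.0592 = (6)(+0.59) / 0.0592 = 59.8.

log K = 59.8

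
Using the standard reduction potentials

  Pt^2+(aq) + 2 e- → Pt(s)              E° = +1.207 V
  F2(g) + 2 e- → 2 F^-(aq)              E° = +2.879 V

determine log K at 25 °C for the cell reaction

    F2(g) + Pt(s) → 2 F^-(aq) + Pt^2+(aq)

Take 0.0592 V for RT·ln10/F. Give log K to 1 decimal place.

log K = 56.5

The F₂/F⁻ couple is reduced (cathode); E°cell = +2.879 − (+1.207) = +1.672 V with n = 2.
At equilibrium E = 0, so log K = nE°cell / 0.0592 = (2)(+1.672) / 0.0592 = 56.5.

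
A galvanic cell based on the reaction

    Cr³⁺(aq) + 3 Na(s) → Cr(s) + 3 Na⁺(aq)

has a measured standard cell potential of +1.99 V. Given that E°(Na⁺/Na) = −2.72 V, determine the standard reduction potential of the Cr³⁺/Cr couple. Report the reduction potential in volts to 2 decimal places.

−0.73 V

In the reaction as written the Cr³⁺/Cr couple is reduced (cathode) and Na⁺/Na is oxidized (anode), so E°cell = E°(Cr³⁺/Cr) − E°(Na⁺/Na).
E°(Cr³⁺/Cr) = E°cell + E°(anode) = +1.99 + (−2.72) = −0.73 V.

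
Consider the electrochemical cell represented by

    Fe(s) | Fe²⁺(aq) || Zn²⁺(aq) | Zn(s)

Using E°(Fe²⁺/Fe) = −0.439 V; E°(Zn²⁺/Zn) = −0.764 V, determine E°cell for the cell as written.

−0.325 V

By convention the left-hand electrode in cell notation is the anode (oxidation) and the right-hand electrode is the cathode (reduction).
E°cell = E°(right) − E°(left) = −0.764 − (−0.439) = −0.325 V.
The negative sign shows that, as written, the cell would require an external voltage to drive the reaction.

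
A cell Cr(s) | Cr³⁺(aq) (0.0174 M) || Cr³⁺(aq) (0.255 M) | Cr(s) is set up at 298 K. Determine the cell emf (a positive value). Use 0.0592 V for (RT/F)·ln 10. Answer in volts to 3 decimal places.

0.023 V

For a concentration cell E°cell = 0, since both electrodes use the same couple.
The compartment with the higher Cr³⁺(aq) concentration (0.255 M) acts as the cathode; ions are reduced there and produced at the dilute (0.0174 M) anode.
With n = 3, Ecell = −(0.0592/3)·log([dilute]/[conc]) = −(0.0592/3)·log(0.0174/0.255) = +0.023 V.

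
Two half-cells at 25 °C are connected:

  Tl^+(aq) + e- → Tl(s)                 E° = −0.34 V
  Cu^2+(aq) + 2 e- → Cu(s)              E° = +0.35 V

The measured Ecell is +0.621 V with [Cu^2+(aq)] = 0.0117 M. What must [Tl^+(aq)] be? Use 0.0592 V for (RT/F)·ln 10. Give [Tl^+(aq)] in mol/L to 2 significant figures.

1.6 M

Cu²⁺/Cu is the cathode (higher E°); E°cell = +0.35 − (−0.34) = +0.69 V with n = 2.
Since E = E° − (0.0592/n)·log Q, log Q = n(E° − E)/0.0592 = 2.331.
For Cu^2+(aq) + 2 Tl(s) → Cu(s) + 2 Tl^+(aq), the reaction quotient is Q = [Tl^+(aq)]^2 / [Cu^2+(aq)].
Substituting the known concentrations and solving, log [Tl^+(aq)] = 0.200 and [Tl^+(aq)] = 1.6 M.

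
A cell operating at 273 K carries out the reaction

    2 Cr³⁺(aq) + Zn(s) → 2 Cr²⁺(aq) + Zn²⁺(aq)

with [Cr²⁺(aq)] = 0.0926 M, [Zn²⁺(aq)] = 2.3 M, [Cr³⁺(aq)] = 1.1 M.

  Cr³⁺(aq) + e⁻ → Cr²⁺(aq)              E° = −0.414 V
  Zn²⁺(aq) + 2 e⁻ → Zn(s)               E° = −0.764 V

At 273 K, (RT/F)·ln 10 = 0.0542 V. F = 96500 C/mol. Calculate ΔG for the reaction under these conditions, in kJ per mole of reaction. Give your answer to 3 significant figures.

The standard cell potential is −0.414 − (−0.764) = +0.350 V, with n = 2 electrons in the balanced equation.
Here Q = ([Cr²⁺(aq)]^2·[Zn²⁺(aq)]) / [Cr³⁺(aq)]^2 = 0.0163 (log Q = −1.788), giving E = +0.350 − (0.0542/2)·(−1.788) = +0.3985 V.
Finally ΔG = −nFE = −(2)(96500 C/mol)(+0.3985 V) = −76.9 kJ/mol.

−76.9 kJ/mol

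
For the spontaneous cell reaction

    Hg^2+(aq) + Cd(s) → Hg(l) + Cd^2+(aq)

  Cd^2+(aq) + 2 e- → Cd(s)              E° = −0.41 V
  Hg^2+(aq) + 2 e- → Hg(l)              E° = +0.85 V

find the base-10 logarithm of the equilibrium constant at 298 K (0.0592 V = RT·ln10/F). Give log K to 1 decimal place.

The Hg²⁺/Hg couple is reduced (cathode); E°cell = +0.85 − (−0.41) = +1.26 V with n = 2.
At equilibrium E = 0, so log K = nE°cell / 0.0592 = (2)(+1.26) / 0.0592 = 42.6.

log K = 42.6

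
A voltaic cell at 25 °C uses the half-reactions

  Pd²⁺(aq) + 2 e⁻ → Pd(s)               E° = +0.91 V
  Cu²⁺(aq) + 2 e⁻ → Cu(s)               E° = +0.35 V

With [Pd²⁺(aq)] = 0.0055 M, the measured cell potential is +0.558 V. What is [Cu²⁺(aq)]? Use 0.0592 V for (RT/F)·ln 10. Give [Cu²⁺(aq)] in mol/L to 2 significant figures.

With Pd²⁺/Pd at the cathode and Cu²⁺/Cu at the anode, E°cell = +0.91 − (+0.35) = +0.56 V (n = 2).
Since E = E° − (0.0592/n)·log Q, log Q = n(E° − E)/0.0592 = 0.068.
For Pd²⁺(aq) + Cu(s) → Pd(s) + Cu²⁺(aq), the reaction quotient is Q = [Cu²⁺(aq)] / [Pd²⁺(aq)].
Substituting the known concentrations and solving, log [Cu²⁺(aq)] = −2.192 and [Cu²⁺(aq)] = 0.0064 M.

0.0064 M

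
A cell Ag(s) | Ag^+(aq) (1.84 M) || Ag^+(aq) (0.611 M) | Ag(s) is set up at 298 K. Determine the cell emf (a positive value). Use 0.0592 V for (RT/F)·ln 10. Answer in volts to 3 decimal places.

0.028 V

For a concentration cell E°cell = 0, since both electrodes use the same couple.
The compartment with the higher Ag^+(aq) concentration (1.84 M) acts as the cathode; ions are reduced there and produced at the dilute (0.611 M) anode.
With n = 1, Ecell = −(0.0592/1)·log([dilute]/[conc]) = −(0.0592/1)·log(0.611/1.84) = +0.028 V.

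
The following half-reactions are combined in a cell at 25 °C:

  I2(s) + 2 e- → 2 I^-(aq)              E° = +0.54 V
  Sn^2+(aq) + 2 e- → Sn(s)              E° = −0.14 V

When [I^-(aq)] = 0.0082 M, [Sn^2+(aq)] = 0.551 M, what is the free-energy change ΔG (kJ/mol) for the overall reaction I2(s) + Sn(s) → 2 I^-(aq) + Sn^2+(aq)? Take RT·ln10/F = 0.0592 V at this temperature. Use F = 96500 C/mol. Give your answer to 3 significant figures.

−157 kJ/mol

With I₂/I⁻ reduced at the cathode, E°cell = +0.54 − (−0.14) = +0.68 V and n = 2.
The reaction quotient is [I^-(aq)]^2·[Sn^2+(aq)] = 3.7×10^−5; by Nernst, E = +0.68 − (0.0592/2)(−4.431) = +0.8112 V.
ΔG = −nFE = −(2)(96500)(+0.8112) J/mol = −157 kJ/mol.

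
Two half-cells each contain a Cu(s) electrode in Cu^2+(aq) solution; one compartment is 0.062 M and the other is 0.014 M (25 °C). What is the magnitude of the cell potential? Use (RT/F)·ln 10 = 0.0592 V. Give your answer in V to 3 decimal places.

0.019 V

For a concentration cell E°cell = 0, since both electrodes use the same couple.
The compartment with the higher Cu^2+(aq) concentration (0.062 M) acts as the cathode; ions are reduced there and produced at the dilute (0.014 M) anode.
With n = 2, Ecell = −(0.0592/2)·log([dilute]/[conc]) = −(0.0592/2)·log(0.014/0.062) = +0.019 V.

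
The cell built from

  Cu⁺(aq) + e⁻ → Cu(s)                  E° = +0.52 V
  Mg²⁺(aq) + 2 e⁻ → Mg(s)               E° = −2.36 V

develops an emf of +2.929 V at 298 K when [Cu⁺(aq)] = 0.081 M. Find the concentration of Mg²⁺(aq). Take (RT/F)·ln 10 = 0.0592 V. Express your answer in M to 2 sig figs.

0.00015 M

With Cu⁺/Cu at the cathode and Mg²⁺/Mg at the anode, E°cell = +0.52 − (−2.36) = +2.88 V (n = 2).
Rearranging E = E° − (0.0592/n)·log Q gives log Q = 2(+2.88 − (+2.929))/0.0592 = −1.655.
The balanced reaction is 2 Cu⁺(aq) + Mg(s) → 2 Cu(s) + Mg²⁺(aq), so Q = [Mg²⁺(aq)] / [Cu⁺(aq)]^2.
Substituting the known concentrations and solving, log [Mg²⁺(aq)] = −3.838 and [Mg²⁺(aq)] = 0.00015 M.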